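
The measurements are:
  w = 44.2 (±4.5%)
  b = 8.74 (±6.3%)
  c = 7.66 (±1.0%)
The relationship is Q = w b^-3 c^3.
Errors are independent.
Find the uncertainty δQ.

Since Q is a product/quotient, work with relative uncertainties:
  (1·δw/w)² = (1×0.0450)² = 0.00202;  (-3·δb/b)² = (-3×0.0630)² = 0.0357;  (3·δc/c)² = (3×0.0100)² = 0.000900
δQ/Q = √(0.0386) = 0.197
Q = 29.8, so δQ = 0.197 × 29.8 = 5.85.

5.85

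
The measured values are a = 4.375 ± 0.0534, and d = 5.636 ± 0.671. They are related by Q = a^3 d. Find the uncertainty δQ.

For a monomial Q ∝ a^3, d, fractional errors add in quadrature:
  (3·δa/a)² = (3×0.0122)² = 0.00134;  (1·δd/d)² = (1×0.119)² = 0.0142
δQ/Q = √(0.0155) = 0.125
Q = 472.0, so δQ = 0.125 × 472.0 = 58.8.

58.8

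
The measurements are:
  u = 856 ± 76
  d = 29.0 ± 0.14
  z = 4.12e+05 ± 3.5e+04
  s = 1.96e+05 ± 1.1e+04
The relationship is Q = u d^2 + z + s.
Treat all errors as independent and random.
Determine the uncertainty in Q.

Let p = u·d^2 = 7.2e+05. δp/p = √((1·δu/u)² + (2·δd/d)²) = √(0.00788 + 9.32e-05) = 0.0893, so δp = 64300.
Q = p + z + s: δQ = √(δp² + δz² + δs²) = √(4.13e+09 + 1.22e+09 + 1.21e+08) = 74000

74000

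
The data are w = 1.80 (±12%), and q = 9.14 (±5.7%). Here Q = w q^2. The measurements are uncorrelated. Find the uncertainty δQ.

24.9

Products/powers → add relative errors in quadrature, weighted by exponent:
  (1·δw/w)² = (1×0.120)² = 0.0144;  (2·δq/q)² = (2×0.0570)² = 0.0130
δQ/Q = √(0.0274) = 0.166
Q = 150, so δQ = 0.166 × 150 = 24.9.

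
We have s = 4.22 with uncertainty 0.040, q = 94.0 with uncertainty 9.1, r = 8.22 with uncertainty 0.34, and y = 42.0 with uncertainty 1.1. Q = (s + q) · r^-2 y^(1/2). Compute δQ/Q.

0.125

Let u = s + q = 98.2. δu = √(δs² + δq²) = √(0.00160 + 82.8) = 9.10, so δu/u = 0.0927.
Q is then a monomial in u, r, y:
δQ/Q = √((δu/u)² + (-2·δr/r)² + (½·δy/y)²) = √(0.00858 + 0.00684 + 0.000171) = 0.125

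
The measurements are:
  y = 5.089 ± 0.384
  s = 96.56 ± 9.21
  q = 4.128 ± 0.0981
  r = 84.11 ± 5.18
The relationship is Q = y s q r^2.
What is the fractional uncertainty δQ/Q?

0.175

Products/powers → add relative errors in quadrature, weighted by exponent:
  (1·δy/y)² = (1×0.0755)² = 0.00569;  (1·δs/s)² = (1×0.0954)² = 0.00910;  (1·δq/q)² = (1×0.0238)² = 0.000565;  (2·δr/r)² = (2×0.0616)² = 0.0152
δQ/Q = √(0.0305) = 0.175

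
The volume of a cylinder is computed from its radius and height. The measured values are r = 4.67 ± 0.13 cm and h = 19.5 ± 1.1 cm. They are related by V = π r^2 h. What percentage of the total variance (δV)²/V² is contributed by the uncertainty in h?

50.7%

(δV/V)² = (2·δr/r)² + (1·δh/h)²
  r term: (2×0.0278)² = 0.00310
  h term: (1×0.0564)² = 0.00318
Total = 0.00628. Share from h = 0.00318/0.00628 = 0.507.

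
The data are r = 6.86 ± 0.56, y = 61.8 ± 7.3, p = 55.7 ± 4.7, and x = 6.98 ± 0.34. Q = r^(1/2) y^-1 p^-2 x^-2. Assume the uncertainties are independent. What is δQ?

For a monomial Q ∝ r^(1/2), y^-1, p^-2, x^-2, fractional errors add in quadrature:
  (½·δr/r)² = (0.5×0.0816)² = 0.00167;  (-1·δy/y)² = (-1×0.118)² = 0.0140;  (-2·δp/p)² = (-2×0.0844)² = 0.0285;  (-2·δx/x)² = (-2×0.0487)² = 0.00949
δQ/Q = √(0.0536) = 0.231
Q = 2.8e-07, so δQ = 0.231 × 2.8e-07 = 6.49e-08.

6.49e-08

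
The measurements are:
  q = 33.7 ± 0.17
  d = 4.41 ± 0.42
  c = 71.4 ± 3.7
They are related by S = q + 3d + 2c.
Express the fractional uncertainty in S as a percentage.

3.96%

Absolute uncertainties add in quadrature for a linear combination:
  (δq)² = 0.0289;  (3·δd)² = 1.59;  (2·δc)² = 54.8
δS = √(56.4) = 7.51
S = 190, so δS/S = 7.51/190 = 0.0396.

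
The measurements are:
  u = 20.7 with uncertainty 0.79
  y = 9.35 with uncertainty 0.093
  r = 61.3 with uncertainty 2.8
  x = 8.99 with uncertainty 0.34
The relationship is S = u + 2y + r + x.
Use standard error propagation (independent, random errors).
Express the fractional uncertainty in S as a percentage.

Absolute uncertainties add in quadrature for a linear combination:
  (δu)² = 0.624;  (2·δy)² = 0.0346;  (δr)² = 7.84;  (δx)² = 0.116
δS = √(8.61) = 2.94
S = 110, so δS/S = 2.94/110 = 0.0268.

2.68%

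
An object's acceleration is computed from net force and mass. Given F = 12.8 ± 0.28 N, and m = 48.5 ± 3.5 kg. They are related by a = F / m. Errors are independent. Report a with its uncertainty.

Products/powers → add relative errors in quadrature, weighted by exponent:
  (1·δF/F)² = (1×0.0219)² = 0.000479;  (-1·δm/m)² = (-1×0.0722)² = 0.00521
δa/a = √(0.00569) = 0.0754
a = 0.264 m/s^2, so δa = 0.0754 × 0.264 = 0.0199 m/s^2.

0.264 ± 0.0199 m/s^2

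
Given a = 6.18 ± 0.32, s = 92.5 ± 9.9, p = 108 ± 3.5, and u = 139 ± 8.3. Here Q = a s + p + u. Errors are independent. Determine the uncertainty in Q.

68.6

Let w = a·s = 572. δw/w = √((1·δa/a)² + (1·δs/s)²) = √(0.00268 + 0.0115) = 0.119, so δw = 68.0.
Q = w + p + u: δQ = √(δw² + δp² + δu²) = √(4620 + 12.2 + 68.9) = 68.6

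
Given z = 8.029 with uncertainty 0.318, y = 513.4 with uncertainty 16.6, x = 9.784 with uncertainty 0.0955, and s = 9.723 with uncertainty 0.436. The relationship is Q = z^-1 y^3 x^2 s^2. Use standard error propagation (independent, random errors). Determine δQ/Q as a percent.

For a monomial Q ∝ z^-1, y^3, x^2, s^2, fractional errors add in quadrature:
  (-1·δz/z)² = (-1×0.0396)² = 0.00157;  (3·δy/y)² = (3×0.0323)² = 0.00941;  (2·δx/x)² = (2×0.00976)² = 0.000381;  (2·δs/s)² = (2×0.0448)² = 0.00804
δQ/Q = √(0.0194) = 0.139

13.9%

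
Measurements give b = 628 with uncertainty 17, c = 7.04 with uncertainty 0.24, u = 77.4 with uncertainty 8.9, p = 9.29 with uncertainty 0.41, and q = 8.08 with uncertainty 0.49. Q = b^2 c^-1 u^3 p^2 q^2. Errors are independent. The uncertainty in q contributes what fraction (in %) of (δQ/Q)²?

10.1%

(δQ/Q)² = (2·δb/b)² + (-1·δc/c)² + (3·δu/u)² + (2·δp/p)² + (2·δq/q)²
  b term: (2×0.0271)² = 0.00293
  c term: (-1×0.0341)² = 0.00116
  u term: (3×0.115)² = 0.119
  p term: (2×0.0441)² = 0.00779
  q term: (2×0.0606)² = 0.0147
Total = 0.146. Share from q = 0.0147/0.146 = 0.101.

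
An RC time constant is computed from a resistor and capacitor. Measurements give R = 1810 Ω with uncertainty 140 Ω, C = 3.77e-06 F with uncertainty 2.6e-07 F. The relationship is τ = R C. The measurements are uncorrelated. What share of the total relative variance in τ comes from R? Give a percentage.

55.7%

(δτ/τ)² = (1·δR/R)² + (1·δC/C)²
  R term: (1×0.0773)² = 0.00598
  C term: (1×0.0690)² = 0.00476
Total = 0.0107. Share from R = 0.00598/0.0107 = 0.557.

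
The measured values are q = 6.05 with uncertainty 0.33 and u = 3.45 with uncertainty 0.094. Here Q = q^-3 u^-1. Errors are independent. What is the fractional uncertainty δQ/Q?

For a monomial Q ∝ q^-3, u^-1, fractional errors add in quadrature:
  (-3·δq/q)² = (-3×0.0545)² = 0.0268;  (-1·δu/u)² = (-1×0.0272)² = 0.000742
δQ/Q = √(0.0275) = 0.166

0.166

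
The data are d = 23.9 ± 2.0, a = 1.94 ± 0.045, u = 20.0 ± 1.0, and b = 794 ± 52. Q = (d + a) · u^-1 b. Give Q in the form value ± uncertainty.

Let w = d + a = 25.8. δw = √(δd² + δa²) = √(4.00 + 0.00202) = 2.00, so δw/w = 0.0774.
Q is then a monomial in w, u, b:
δQ/Q = √((δw/w)² + (-1·δu/u)² + (1·δb/b)²) = √(0.00599 + 0.00250 + 0.00429) = 0.113
Q = 1030, so δQ = 0.113 × 1030 = 116.

1030 ± 116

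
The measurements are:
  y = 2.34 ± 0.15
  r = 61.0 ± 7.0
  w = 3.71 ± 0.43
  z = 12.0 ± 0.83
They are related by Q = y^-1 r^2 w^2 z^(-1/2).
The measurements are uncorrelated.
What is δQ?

2110

Since Q is a product/quotient, work with relative uncertainties:
  (-1·δy/y)² = (-1×0.0641)² = 0.00411;  (2·δr/r)² = (2×0.115)² = 0.0527;  (2·δw/w)² = (2×0.116)² = 0.0537;  (−½·δz/z)² = (-0.5×0.0692)² = 0.00120
δQ/Q = √(0.112) = 0.334
Q = 6320, so δQ = 0.334 × 6320 = 2110.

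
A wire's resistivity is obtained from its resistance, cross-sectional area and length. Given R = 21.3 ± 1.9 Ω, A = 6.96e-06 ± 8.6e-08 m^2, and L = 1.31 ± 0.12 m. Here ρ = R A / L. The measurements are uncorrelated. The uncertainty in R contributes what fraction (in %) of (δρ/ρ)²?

(δρ/ρ)² = (1·δR/R)² + (1·δA/A)² + (-1·δL/L)²
  R term: (1×0.0892)² = 0.00796
  A term: (1×0.0124)² = 0.000153
  L term: (-1×0.0916)² = 0.00839
Total = 0.0165. Share from R = 0.00796/0.0165 = 0.482.

48.2%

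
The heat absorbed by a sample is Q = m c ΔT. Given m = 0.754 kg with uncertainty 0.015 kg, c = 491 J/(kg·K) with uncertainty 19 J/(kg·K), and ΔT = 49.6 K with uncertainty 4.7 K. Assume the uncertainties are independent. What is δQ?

For a monomial Q ∝ m, c, ΔT, fractional errors add in quadrature:
  (1·δm/m)² = (1×0.0199)² = 0.000396;  (1·δc/c)² = (1×0.0387)² = 0.00150;  (1·δΔT/ΔT)² = (1×0.0948)² = 0.00898
δQ/Q = √(0.0109) = 0.104
Q = 18400 J, so δQ = 0.104 × 18400 = 1910 J.

1910 J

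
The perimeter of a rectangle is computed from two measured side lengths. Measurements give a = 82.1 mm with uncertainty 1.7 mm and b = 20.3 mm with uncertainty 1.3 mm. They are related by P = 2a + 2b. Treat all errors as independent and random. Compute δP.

For a sum/difference, combine absolute errors in quadrature:
  (2·δa)² = 11.6;  (2·δb)² = 6.76
δP = √(18.3) = 4.28 mm

4.28 mm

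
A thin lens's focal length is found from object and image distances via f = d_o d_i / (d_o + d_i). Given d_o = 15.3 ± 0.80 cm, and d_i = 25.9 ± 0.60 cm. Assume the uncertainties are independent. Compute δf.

∂f/∂d_o = (d_i/(d_o+d_i))² = 0.395;  ∂f/∂d_i = (d_o/(d_o+d_i))² = 0.138
δf = √((∂f/∂d_o · δd_o)² + (∂f/∂d_i · δd_i)²) = √(0.1000 + 0.00685) = 0.327 cm

0.327 cm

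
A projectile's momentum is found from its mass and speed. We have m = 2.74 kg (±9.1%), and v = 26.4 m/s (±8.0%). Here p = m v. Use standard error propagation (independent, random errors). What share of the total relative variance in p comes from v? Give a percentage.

43.6%

(δp/p)² = (1·δm/m)² + (1·δv/v)²
  m term: (1×0.0910)² = 0.00828
  v term: (1×0.0800)² = 0.00640
Total = 0.0147. Share from v = 0.00640/0.0147 = 0.436.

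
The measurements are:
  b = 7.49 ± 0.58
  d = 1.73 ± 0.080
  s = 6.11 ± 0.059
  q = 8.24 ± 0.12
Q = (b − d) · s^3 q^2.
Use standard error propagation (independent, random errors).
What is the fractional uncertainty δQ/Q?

0.110

Let u = b − d = 5.76. δu = √(δb² + δd²) = √(0.336 + 0.00640) = 0.585, so δu/u = 0.102.
Q is then a monomial in u, s, q:
δQ/Q = √((δu/u)² + (3·δs/s)² + (2·δq/q)²) = √(0.0103 + 0.000839 + 0.000848) = 0.110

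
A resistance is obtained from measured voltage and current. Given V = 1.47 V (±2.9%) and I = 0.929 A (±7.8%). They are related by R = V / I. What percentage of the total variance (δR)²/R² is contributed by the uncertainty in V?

12.1%

(δR/R)² = (1·δV/V)² + (-1·δI/I)²
  V term: (1×0.0290)² = 0.000841
  I term: (-1×0.0780)² = 0.00608
Total = 0.00692. Share from V = 0.000841/0.00692 = 0.121.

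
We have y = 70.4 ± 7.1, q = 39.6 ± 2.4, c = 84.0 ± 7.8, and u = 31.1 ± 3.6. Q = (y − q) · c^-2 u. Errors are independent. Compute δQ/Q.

0.327

Let w = y − q = 30.8. δw = √(δy² + δq²) = √(50.4 + 5.76) = 7.49, so δw/w = 0.243.
Q is then a monomial in w, c, u:
δQ/Q = √((δw/w)² + (-2·δc/c)² + (1·δu/u)²) = √(0.0592 + 0.0345 + 0.0134) = 0.327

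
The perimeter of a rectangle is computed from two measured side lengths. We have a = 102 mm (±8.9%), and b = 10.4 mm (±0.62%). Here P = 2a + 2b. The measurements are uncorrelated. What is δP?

Sums and differences: (δP)² = Σ (cᵢ δxᵢ)².
  (2·δa)² = 330;  (2·δb)² = 0.0166
δP = √(330) = 18.2 mm

18.2 mm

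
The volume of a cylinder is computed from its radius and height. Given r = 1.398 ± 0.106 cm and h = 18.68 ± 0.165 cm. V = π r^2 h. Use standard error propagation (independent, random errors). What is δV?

17.4 cm^3

Since V is a product/quotient, work with relative uncertainties:
  (2·δr/r)² = (2×0.0758)² = 0.0230;  (1·δh/h)² = (1×0.00883)² = 7.8e-05
δV/V = √(0.0231) = 0.152
V = 114.7 cm^3, so δV = 0.152 × 114.7 = 17.4 cm^3.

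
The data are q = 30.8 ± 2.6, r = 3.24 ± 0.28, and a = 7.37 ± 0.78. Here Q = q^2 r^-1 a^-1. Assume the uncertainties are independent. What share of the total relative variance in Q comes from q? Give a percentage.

(δQ/Q)² = (2·δq/q)² + (-1·δr/r)² + (-1·δa/a)²
  q term: (2×0.0844)² = 0.0285
  r term: (-1×0.0864)² = 0.00747
  a term: (-1×0.106)² = 0.0112
Total = 0.0472. Share from q = 0.0285/0.0472 = 0.604.

60.4%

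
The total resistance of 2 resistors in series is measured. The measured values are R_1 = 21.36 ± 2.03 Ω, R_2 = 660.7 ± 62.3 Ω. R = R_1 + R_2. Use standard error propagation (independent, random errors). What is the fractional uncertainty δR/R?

Sums and differences: (δR)² = Σ (cᵢ δxᵢ)².
  (δR_1)² = 4.12;  (δR_2)² = 3880
δR = √(3890) = 62.3 Ω
R = 682.1 Ω, so δR/R = 62.3/682.1 = 0.0914.

0.0914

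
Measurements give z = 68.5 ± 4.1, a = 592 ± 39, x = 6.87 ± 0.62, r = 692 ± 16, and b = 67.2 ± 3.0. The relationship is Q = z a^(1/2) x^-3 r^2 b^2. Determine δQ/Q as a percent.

29.7%

Relative error in a monomial: (δQ/Q)² = Σ (nᵢ · δxᵢ/xᵢ)².
  (1·δz/z)² = (1×0.0599)² = 0.00358;  (½·δa/a)² = (0.5×0.0659)² = 0.00108;  (-3·δx/x)² = (-3×0.0902)² = 0.0733;  (2·δr/r)² = (2×0.0231)² = 0.00214;  (2·δb/b)² = (2×0.0446)² = 0.00797
δQ/Q = √(0.0881) = 0.297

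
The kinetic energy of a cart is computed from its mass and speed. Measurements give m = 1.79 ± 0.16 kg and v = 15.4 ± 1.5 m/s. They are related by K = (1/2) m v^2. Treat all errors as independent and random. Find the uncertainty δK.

K is a product of powers, so relative uncertainties combine in quadrature:
  (1·δm/m)² = (1×0.0894)² = 0.00799;  (2·δv/v)² = (2×0.0974)² = 0.0379
δK/K = √(0.0459) = 0.214
K = 212 J, so δK = 0.214 × 212 = 45.5 J.

45.5 J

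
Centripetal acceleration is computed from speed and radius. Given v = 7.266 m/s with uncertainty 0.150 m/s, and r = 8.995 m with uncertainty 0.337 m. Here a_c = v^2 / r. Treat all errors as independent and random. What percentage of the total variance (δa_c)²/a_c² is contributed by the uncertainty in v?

54.8%

(δa_c/a_c)² = (2·δv/v)² + (-1·δr/r)²
  v term: (2×0.0206)² = 0.00170
  r term: (-1×0.0375)² = 0.00140
Total = 0.00311. Share from v = 0.00170/0.00311 = 0.548.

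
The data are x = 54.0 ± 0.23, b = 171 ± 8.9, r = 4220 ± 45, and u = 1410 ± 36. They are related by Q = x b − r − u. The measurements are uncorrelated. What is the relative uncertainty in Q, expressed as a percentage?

Let p = x·b = 9230. δp/p = √((1·δx/x)² + (1·δb/b)²) = √(1.81e-05 + 0.00271) = 0.0522, so δp = 482.
Q = p − r − u: δQ = √(δp² + δr² + δu²) = √(2.33e+05 + 2020 + 1300) = 486
Q = 3600, so δQ/Q = 486/3600 = 0.135.

13.5%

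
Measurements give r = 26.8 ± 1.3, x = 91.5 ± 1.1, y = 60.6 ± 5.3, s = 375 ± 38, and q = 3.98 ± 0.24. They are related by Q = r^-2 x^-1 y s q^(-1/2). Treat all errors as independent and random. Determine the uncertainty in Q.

0.0292

Each factor contributes (exponent × relative error)² to (δQ/Q)²:
  (-2·δr/r)² = (-2×0.0485)² = 0.00941;  (-1·δx/x)² = (-1×0.0120)² = 0.000145;  (1·δy/y)² = (1×0.0875)² = 0.00765;  (1·δs/s)² = (1×0.101)² = 0.0103;  (−½·δq/q)² = (-0.5×0.0603)² = 0.000909
δQ/Q = √(0.0284) = 0.168
Q = 0.173, so δQ = 0.168 × 0.173 = 0.0292.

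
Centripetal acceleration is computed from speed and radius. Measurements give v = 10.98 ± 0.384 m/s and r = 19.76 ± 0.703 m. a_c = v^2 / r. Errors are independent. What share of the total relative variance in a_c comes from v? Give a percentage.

79.4%

(δa_c/a_c)² = (2·δv/v)² + (-1·δr/r)²
  v term: (2×0.0350)² = 0.00489
  r term: (-1×0.0356)² = 0.00127
Total = 0.00616. Share from v = 0.00489/0.00616 = 0.794.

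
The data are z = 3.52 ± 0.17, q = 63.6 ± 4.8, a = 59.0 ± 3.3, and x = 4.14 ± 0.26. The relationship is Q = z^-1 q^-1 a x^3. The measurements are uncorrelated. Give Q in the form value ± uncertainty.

Since Q is a product/quotient, work with relative uncertainties:
  (-1·δz/z)² = (-1×0.0483)² = 0.00233;  (-1·δq/q)² = (-1×0.0755)² = 0.00570;  (1·δa/a)² = (1×0.0559)² = 0.00313;  (3·δx/x)² = (3×0.0628)² = 0.0355
δQ/Q = √(0.0467) = 0.216
Q = 18.7, so δQ = 0.216 × 18.7 = 4.04.

18.7 ± 4.04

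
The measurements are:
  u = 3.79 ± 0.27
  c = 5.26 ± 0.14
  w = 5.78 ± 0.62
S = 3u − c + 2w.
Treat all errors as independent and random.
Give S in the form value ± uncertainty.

For a sum/difference, combine absolute errors in quadrature:
  (3·δu)² = 0.656;  (δc)² = 0.0196;  (2·δw)² = 1.54
δS = √(2.21) = 1.49
S = 17.7.

17.7 ± 1.49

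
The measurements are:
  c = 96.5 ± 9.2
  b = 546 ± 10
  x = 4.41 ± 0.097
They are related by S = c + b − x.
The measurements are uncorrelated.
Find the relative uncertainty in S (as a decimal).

0.0213

S is a linear combination, so absolute uncertainties add in quadrature:
  (δc)² = 84.6;  (δb)² = 100;  (δx)² = 0.00941
δS = √(185) = 13.6
S = 638, so δS/S = 13.6/638 = 0.0213.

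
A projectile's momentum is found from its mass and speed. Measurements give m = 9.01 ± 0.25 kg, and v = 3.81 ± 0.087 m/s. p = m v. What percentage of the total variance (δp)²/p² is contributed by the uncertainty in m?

59.6%

(δp/p)² = (1·δm/m)² + (1·δv/v)²
  m term: (1×0.0277)² = 0.000770
  v term: (1×0.0228)² = 0.000521
Total = 0.00129. Share from m = 0.000770/0.00129 = 0.596.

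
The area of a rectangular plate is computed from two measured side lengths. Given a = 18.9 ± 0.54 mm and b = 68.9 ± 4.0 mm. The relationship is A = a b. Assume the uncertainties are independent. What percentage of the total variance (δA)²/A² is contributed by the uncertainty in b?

80.5%

(δA/A)² = (1·δa/a)² + (1·δb/b)²
  a term: (1×0.0286)² = 0.000816
  b term: (1×0.0581)² = 0.00337
Total = 0.00419. Share from b = 0.00337/0.00419 = 0.805.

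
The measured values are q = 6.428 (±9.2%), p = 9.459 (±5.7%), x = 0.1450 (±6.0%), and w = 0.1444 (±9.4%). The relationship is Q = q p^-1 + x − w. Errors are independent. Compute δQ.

0.0753

Let h = q·p^-1 = 0.6796. δh/h = √((1·δq/q)² + (-1·δp/p)²) = √(0.00846 + 0.00325) = 0.108, so δh = 0.0735.
Q = h + x − w: δQ = √(δh² + δx² + δw²) = √(0.00541 + 7.57e-05 + 0.000184) = 0.0753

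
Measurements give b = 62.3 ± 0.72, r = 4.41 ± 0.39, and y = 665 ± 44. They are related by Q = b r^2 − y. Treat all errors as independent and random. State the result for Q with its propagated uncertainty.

547 ± 219

Let p = b·r^2 = 1210. δp/p = √((1·δb/b)² + (2·δr/r)²) = √(0.000134 + 0.0313) = 0.177, so δp = 215.
Q = p − y: δQ = √(δp² + δy²) = √(46100 + 1940) = 219
Q = 547.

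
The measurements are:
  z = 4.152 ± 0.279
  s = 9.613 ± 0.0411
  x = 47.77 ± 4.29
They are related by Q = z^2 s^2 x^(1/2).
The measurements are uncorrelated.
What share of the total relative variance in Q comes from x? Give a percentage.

10.0%

(δQ/Q)² = (2·δz/z)² + (2·δs/s)² + (½·δx/x)²
  z term: (2×0.0672)² = 0.0181
  s term: (2×0.00428)² = 7.31e-05
  x term: (0.5×0.0898)² = 0.00202
Total = 0.0202. Share from x = 0.00202/0.0202 = 0.100.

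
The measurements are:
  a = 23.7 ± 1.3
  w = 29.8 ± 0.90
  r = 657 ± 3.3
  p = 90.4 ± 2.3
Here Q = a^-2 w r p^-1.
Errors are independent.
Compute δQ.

Relative error in a monomial: (δQ/Q)² = Σ (nᵢ · δxᵢ/xᵢ)².
  (-2·δa/a)² = (-2×0.0549)² = 0.0120;  (1·δw/w)² = (1×0.0302)² = 0.000912;  (1·δr/r)² = (1×0.00502)² = 2.52e-05;  (-1·δp/p)² = (-1×0.0254)² = 0.000647
δQ/Q = √(0.0136) = 0.117
Q = 0.386, so δQ = 0.117 × 0.386 = 0.0450.

0.0450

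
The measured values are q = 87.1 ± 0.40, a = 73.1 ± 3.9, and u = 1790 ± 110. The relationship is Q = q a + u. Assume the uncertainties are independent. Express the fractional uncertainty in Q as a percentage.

4.39%

Let p = q·a = 6370. δp/p = √((1·δq/q)² + (1·δa/a)²) = √(2.11e-05 + 0.00285) = 0.0535, so δp = 341.
Q = p + u: δQ = √(δp² + δu²) = √(1.16e+05 + 12100) = 358
Q = 8160, so δQ/Q = 358/8160 = 0.0439.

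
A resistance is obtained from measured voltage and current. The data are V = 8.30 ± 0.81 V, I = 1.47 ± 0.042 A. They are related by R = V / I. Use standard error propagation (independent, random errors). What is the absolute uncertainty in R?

Since R is a product/quotient, work with relative uncertainties:
  (1·δV/V)² = (1×0.0976)² = 0.00952;  (-1·δI/I)² = (-1×0.0286)² = 0.000816
δR/R = √(0.0103) = 0.102
R = 5.65 Ω, so δR = 0.102 × 5.65 = 0.574 Ω.

0.574 Ω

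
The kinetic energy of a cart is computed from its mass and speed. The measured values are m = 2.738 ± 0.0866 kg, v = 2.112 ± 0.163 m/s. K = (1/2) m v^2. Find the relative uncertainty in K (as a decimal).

Each factor contributes (exponent × relative error)² to (δK/K)²:
  (1·δm/m)² = (1×0.0316)² = 0.00100;  (2·δv/v)² = (2×0.0772)² = 0.0238
δK/K = √(0.0248) = 0.158

0.158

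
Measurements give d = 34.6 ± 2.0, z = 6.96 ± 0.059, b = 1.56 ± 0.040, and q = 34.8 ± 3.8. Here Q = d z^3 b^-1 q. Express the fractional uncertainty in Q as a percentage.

Relative error in a monomial: (δQ/Q)² = Σ (nᵢ · δxᵢ/xᵢ)².
  (1·δd/d)² = (1×0.0578)² = 0.00334;  (3·δz/z)² = (3×0.00848)² = 0.000647;  (-1·δb/b)² = (-1×0.0256)² = 0.000657;  (1·δq/q)² = (1×0.109)² = 0.0119
δQ/Q = √(0.0166) = 0.129

12.9%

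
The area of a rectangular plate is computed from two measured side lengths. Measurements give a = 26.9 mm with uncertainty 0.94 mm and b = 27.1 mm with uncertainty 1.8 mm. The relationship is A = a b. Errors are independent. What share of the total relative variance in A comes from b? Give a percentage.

78.3%

(δA/A)² = (1·δa/a)² + (1·δb/b)²
  a term: (1×0.0349)² = 0.00122
  b term: (1×0.0664)² = 0.00441
Total = 0.00563. Share from b = 0.00441/0.00563 = 0.783.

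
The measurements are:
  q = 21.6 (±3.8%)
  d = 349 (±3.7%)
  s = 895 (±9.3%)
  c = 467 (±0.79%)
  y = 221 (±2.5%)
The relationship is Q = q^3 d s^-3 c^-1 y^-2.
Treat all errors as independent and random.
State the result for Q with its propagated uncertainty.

(2.15 ± 0.662) × 10^-10

Each factor contributes (exponent × relative error)² to (δQ/Q)²:
  (3·δq/q)² = (3×0.0380)² = 0.0130;  (1·δd/d)² = (1×0.0370)² = 0.00137;  (-3·δs/s)² = (-3×0.0930)² = 0.0778;  (-1·δc/c)² = (-1×0.00790)² = 6.24e-05;  (-2·δy/y)² = (-2×0.0250)² = 0.00250
δQ/Q = √(0.0948) = 0.308
Q = 2.15e-10, so δQ = 0.308 × 2.15e-10 = 6.62e-11.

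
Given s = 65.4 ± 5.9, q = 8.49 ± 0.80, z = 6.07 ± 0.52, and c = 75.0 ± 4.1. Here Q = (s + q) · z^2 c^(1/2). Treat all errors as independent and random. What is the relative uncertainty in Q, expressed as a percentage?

19.1%

Let u = s + q = 73.9. δu = √(δs² + δq²) = √(34.8 + 0.640) = 5.95, so δu/u = 0.0806.
Q is then a monomial in u, z, c:
δQ/Q = √((δu/u)² + (2·δz/z)² + (½·δc/c)²) = √(0.00649 + 0.0294 + 0.000747) = 0.191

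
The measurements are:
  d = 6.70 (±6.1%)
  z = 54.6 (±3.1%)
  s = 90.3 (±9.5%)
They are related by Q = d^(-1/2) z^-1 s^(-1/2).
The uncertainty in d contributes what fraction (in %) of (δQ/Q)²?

22.4%

(δQ/Q)² = (−½·δd/d)² + (-1·δz/z)² + (−½·δs/s)²
  d term: (-0.5×0.0610)² = 0.000930
  z term: (-1×0.0310)² = 0.000961
  s term: (-0.5×0.0950)² = 0.00226
Total = 0.00415. Share from d = 0.000930/0.00415 = 0.224.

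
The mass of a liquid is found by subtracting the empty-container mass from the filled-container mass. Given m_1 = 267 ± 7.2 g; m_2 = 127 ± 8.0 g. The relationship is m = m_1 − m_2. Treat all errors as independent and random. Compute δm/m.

0.0769

Absolute uncertainties add in quadrature for a linear combination:
  (δm_1)² = 51.8;  (δm_2)² = 64.0
δm = √(116) = 10.8 g
m = 140 g, so δm/m = 10.8/140 = 0.0769.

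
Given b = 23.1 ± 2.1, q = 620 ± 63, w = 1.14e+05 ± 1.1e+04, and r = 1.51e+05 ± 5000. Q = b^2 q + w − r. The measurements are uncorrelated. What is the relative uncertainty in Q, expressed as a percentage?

Let p = b^2·q = 3.31e+05. δp/p = √((2·δb/b)² + (1·δq/q)²) = √(0.0331 + 0.0103) = 0.208, so δp = 68900.
Q = p + w − r: δQ = √(δp² + δw² + δr²) = √(4.75e+09 + 1.21e+08 + 2.5e+07) = 70000
Q = 2.94e+05, so δQ/Q = 70000/2.94e+05 = 0.238.

23.8%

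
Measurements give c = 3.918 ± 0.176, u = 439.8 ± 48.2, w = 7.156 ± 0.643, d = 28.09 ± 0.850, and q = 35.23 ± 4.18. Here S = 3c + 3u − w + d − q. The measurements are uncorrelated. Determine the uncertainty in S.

Each term contributes (cᵢ δxᵢ)² to (δS)²:
  (3·δc)² = 0.279;  (3·δu)² = 20900;  (δw)² = 0.413;  (δd)² = 0.722;  (δq)² = 17.5
δS = √(20900) = 145

145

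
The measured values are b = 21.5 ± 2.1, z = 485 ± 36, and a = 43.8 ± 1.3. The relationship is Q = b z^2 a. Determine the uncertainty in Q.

Relative error in a monomial: (δQ/Q)² = Σ (nᵢ · δxᵢ/xᵢ)².
  (1·δb/b)² = (1×0.0977)² = 0.00954;  (2·δz/z)² = (2×0.0742)² = 0.0220;  (1·δa/a)² = (1×0.0297)² = 0.000881
δQ/Q = √(0.0325) = 0.180
Q = 2.22e+08, so δQ = 0.180 × 2.22e+08 = 3.99e+07.

3.99e+07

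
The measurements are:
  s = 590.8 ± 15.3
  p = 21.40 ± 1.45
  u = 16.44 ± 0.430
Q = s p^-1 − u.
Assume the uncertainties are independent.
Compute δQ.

2.05

Let w = s·p^-1 = 27.61. δw/w = √((1·δs/s)² + (-1·δp/p)²) = √(0.000671 + 0.00459) = 0.0725, so δw = 2.00.
Q = w − u: δQ = √(δw² + δu²) = √(4.01 + 0.185) = 2.05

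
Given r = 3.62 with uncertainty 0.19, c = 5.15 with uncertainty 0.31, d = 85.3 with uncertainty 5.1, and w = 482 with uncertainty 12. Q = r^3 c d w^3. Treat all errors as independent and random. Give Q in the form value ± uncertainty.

For a monomial Q ∝ r^3, c, d, w^3, fractional errors add in quadrature:
  (3·δr/r)² = (3×0.0525)² = 0.0248;  (1·δc/c)² = (1×0.0602)² = 0.00362;  (1·δd/d)² = (1×0.0598)² = 0.00357;  (3·δw/w)² = (3×0.0249)² = 0.00558
δQ/Q = √(0.0376) = 0.194
Q = 2.33e+12, so δQ = 0.194 × 2.33e+12 = 4.52e+11.

(2.33 ± 0.452) × 10^12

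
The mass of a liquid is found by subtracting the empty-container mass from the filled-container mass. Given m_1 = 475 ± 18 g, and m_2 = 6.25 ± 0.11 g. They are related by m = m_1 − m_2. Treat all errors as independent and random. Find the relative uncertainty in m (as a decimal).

0.0384

Each term contributes (cᵢ δxᵢ)² to (δm)²:
  (δm_1)² = 324;  (δm_2)² = 0.0121
δm = √(324) = 18.0 g
m = 469 g, so δm/m = 18.0/469 = 0.0384.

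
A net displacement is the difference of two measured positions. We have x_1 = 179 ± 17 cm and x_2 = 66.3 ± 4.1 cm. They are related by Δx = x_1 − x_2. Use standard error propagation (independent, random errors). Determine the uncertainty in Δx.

17.5 cm

Δx is a linear combination, so absolute uncertainties add in quadrature:
  (δx_1)² = 289;  (δx_2)² = 16.8
δΔx = √(306) = 17.5 cm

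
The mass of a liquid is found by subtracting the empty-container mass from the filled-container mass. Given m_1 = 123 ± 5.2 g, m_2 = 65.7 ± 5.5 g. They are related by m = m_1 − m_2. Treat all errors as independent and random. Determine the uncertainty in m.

Absolute uncertainties add in quadrature for a linear combination:
  (δm_1)² = 27.0;  (δm_2)² = 30.2
δm = √(57.3) = 7.57 g

7.57 g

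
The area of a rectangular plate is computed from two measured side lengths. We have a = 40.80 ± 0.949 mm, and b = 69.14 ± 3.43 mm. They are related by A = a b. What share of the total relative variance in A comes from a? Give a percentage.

18.0%

(δA/A)² = (1·δa/a)² + (1·δb/b)²
  a term: (1×0.0233)² = 0.000541
  b term: (1×0.0496)² = 0.00246
Total = 0.00300. Share from a = 0.000541/0.00300 = 0.180.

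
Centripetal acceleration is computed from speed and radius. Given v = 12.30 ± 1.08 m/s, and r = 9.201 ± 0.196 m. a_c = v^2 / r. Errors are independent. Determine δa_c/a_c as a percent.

17.7%

For a monomial a_c ∝ v^2, r^-1, fractional errors add in quadrature:
  (2·δv/v)² = (2×0.0878)² = 0.0308;  (-1·δr/r)² = (-1×0.0213)² = 0.000454
δa_c/a_c = √(0.0313) = 0.177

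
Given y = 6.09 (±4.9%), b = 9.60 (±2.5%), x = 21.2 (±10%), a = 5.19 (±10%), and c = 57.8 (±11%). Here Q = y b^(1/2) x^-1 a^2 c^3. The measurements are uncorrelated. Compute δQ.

1.86e+06

For a monomial Q ∝ y, b^(1/2), x^-1, a^2, c^3, fractional errors add in quadrature:
  (1·δy/y)² = (1×0.0490)² = 0.00240;  (½·δb/b)² = (0.5×0.0250)² = 0.000156;  (-1·δx/x)² = (-1×0.100)² = 0.0100;  (2·δa/a)² = (2×0.100)² = 0.0400;  (3·δc/c)² = (3×0.110)² = 0.109
δQ/Q = √(0.161) = 0.402
Q = 4.63e+06, so δQ = 0.402 × 4.63e+06 = 1.86e+06.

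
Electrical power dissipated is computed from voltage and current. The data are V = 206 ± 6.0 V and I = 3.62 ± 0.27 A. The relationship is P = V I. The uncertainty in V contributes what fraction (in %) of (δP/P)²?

13.2%

(δP/P)² = (1·δV/V)² + (1·δI/I)²
  V term: (1×0.0291)² = 0.000848
  I term: (1×0.0746)² = 0.00556
Total = 0.00641. Share from V = 0.000848/0.00641 = 0.132.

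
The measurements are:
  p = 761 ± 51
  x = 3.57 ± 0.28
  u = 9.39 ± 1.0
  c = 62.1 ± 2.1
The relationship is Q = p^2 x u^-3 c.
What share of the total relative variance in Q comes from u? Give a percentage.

(δQ/Q)² = (2·δp/p)² + (1·δx/x)² + (-3·δu/u)² + (1·δc/c)²
  p term: (2×0.0670)² = 0.0180
  x term: (1×0.0784)² = 0.00615
  u term: (-3×0.106)² = 0.102
  c term: (1×0.0338)² = 0.00114
Total = 0.127. Share from u = 0.102/0.127 = 0.802.

80.2%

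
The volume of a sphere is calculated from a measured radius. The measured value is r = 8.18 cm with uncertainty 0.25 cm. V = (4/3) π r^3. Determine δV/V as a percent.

9.17%

Relative error in a monomial: (δV/V)² = Σ (nᵢ · δxᵢ/xᵢ)².
  (3·δr/r)² = (3×0.0306)² = 0.00841
δV/V = √(0.00841) = 0.0917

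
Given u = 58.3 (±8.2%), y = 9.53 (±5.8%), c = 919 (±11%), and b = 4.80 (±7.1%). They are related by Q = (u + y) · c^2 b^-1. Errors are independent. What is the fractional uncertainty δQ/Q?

0.242

Let w = u + y = 67.8. δw = √(δu² + δy²) = √(22.9 + 0.306) = 4.81, so δw/w = 0.0709.
Q is then a monomial in w, c, b:
δQ/Q = √((δw/w)² + (2·δc/c)² + (-1·δb/b)²) = √(0.00503 + 0.0484 + 0.00504) = 0.242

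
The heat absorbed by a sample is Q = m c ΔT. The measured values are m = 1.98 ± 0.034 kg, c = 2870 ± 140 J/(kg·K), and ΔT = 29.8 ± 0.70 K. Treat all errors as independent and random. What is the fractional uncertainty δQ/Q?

Q is a product of powers, so relative uncertainties combine in quadrature:
  (1·δm/m)² = (1×0.0172)² = 0.000295;  (1·δc/c)² = (1×0.0488)² = 0.00238;  (1·δΔT/ΔT)² = (1×0.0235)² = 0.000552
δQ/Q = √(0.00323) = 0.0568

0.0568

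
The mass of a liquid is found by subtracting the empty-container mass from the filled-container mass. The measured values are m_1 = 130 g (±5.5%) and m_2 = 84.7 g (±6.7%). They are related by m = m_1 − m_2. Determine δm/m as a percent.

Absolute uncertainties add in quadrature for a linear combination:
  (δm_1)² = 51.1;  (δm_2)² = 32.2
δm = √(83.3) = 9.13 g
m = 45.3 g, so δm/m = 9.13/45.3 = 0.202.

20.2%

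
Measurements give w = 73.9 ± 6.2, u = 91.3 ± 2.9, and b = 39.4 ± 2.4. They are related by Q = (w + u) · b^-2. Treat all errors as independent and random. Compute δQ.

0.0137

Let h = w + u = 165. δh = √(δw² + δu²) = √(38.4 + 8.41) = 6.84, so δh/h = 0.0414.
Q is then a monomial in h, b:
δQ/Q = √((δh/h)² + (-2·δb/b)²) = √(0.00172 + 0.0148) = 0.129
Q = 0.106, so δQ = 0.129 × 0.106 = 0.0137.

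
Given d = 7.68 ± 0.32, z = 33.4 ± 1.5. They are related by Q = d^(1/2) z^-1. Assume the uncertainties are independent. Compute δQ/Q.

0.0495

Relative error in a monomial: (δQ/Q)² = Σ (nᵢ · δxᵢ/xᵢ)².
  (½·δd/d)² = (0.5×0.0417)² = 0.000434;  (-1·δz/z)² = (-1×0.0449)² = 0.00202
δQ/Q = √(0.00245) = 0.0495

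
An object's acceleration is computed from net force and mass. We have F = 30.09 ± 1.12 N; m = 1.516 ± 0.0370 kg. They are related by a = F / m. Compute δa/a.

0.0445

Each factor contributes (exponent × relative error)² to (δa/a)²:
  (1·δF/F)² = (1×0.0372)² = 0.00139;  (-1·δm/m)² = (-1×0.0244)² = 0.000596
δa/a = √(0.00198) = 0.0445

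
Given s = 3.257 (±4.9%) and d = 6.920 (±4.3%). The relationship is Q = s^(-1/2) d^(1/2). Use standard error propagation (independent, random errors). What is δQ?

Products/powers → add relative errors in quadrature, weighted by exponent:
  (−½·δs/s)² = (-0.5×0.0490)² = 0.000600;  (½·δd/d)² = (0.5×0.0430)² = 0.000462
δQ/Q = √(0.00106) = 0.0326
Q = 1.458, so δQ = 0.0326 × 1.458 = 0.0475.

0.0475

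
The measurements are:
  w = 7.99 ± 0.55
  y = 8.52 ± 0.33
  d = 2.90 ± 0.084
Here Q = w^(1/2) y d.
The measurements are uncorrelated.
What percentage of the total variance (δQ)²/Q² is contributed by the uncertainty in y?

42.6%

(δQ/Q)² = (½·δw/w)² + (1·δy/y)² + (1·δd/d)²
  w term: (0.5×0.0688)² = 0.00118
  y term: (1×0.0387)² = 0.00150
  d term: (1×0.0290)² = 0.000839
Total = 0.00352. Share from y = 0.00150/0.00352 = 0.426.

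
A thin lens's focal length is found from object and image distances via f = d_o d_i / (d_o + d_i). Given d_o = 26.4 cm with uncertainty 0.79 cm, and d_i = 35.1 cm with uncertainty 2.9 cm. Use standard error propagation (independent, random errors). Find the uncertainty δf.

∂f/∂d_o = (d_i/(d_o+d_i))² = 0.326;  ∂f/∂d_i = (d_o/(d_o+d_i))² = 0.184
δf = √((∂f/∂d_o · δd_o)² + (∂f/∂d_i · δd_i)²) = √(0.0662 + 0.286) = 0.593 cm

0.593 cm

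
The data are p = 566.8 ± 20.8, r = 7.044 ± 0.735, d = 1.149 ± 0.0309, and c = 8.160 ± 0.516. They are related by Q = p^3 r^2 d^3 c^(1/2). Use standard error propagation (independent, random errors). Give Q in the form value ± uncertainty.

Products/powers → add relative errors in quadrature, weighted by exponent:
  (3·δp/p)² = (3×0.0367)² = 0.0121;  (2·δr/r)² = (2×0.104)² = 0.0436;  (3·δd/d)² = (3×0.0269)² = 0.00651;  (½·δc/c)² = (0.5×0.0632)² = 0.001000
δQ/Q = √(0.0632) = 0.251
Q = 3.915e+10, so δQ = 0.251 × 3.915e+10 = 9.84e+09.

(3.915 ± 0.984) × 10^10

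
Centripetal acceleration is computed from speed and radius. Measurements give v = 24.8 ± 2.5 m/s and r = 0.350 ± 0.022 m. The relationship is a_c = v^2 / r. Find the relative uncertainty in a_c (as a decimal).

0.211

Products/powers → add relative errors in quadrature, weighted by exponent:
  (2·δv/v)² = (2×0.101)² = 0.0406;  (-1·δr/r)² = (-1×0.0629)² = 0.00395
δa_c/a_c = √(0.0446) = 0.211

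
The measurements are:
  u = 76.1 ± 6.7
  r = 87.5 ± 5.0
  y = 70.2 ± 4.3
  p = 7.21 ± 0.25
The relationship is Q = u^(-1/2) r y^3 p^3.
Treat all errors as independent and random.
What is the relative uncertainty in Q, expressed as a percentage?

22.3%

Since Q is a product/quotient, work with relative uncertainties:
  (−½·δu/u)² = (-0.5×0.0880)² = 0.00194;  (1·δr/r)² = (1×0.0571)² = 0.00327;  (3·δy/y)² = (3×0.0613)² = 0.0338;  (3·δp/p)² = (3×0.0347)² = 0.0108
δQ/Q = √(0.0498) = 0.223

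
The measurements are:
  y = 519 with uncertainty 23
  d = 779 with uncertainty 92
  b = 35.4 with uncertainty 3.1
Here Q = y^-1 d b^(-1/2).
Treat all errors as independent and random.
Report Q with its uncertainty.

0.252 ± 0.0337

Products/powers → add relative errors in quadrature, weighted by exponent:
  (-1·δy/y)² = (-1×0.0443)² = 0.00196;  (1·δd/d)² = (1×0.118)² = 0.0139;  (−½·δb/b)² = (-0.5×0.0876)² = 0.00192
δQ/Q = √(0.0178) = 0.134
Q = 0.252, so δQ = 0.134 × 0.252 = 0.0337.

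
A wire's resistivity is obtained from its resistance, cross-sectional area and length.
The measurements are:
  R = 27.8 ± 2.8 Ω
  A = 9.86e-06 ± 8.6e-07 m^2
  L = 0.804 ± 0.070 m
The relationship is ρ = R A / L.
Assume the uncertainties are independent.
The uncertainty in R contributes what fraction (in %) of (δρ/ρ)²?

(δρ/ρ)² = (1·δR/R)² + (1·δA/A)² + (-1·δL/L)²
  R term: (1×0.101)² = 0.0101
  A term: (1×0.0872)² = 0.00761
  L term: (-1×0.0871)² = 0.00758
Total = 0.0253. Share from R = 0.0101/0.0253 = 0.400.

40.0%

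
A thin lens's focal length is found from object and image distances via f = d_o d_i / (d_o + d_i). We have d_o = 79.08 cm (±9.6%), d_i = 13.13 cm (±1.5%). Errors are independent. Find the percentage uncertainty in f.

∂f/∂d_o = (d_i/(d_o+d_i))² = 0.0203;  ∂f/∂d_i = (d_o/(d_o+d_i))² = 0.735
δf = √((∂f/∂d_o · δd_o)² + (∂f/∂d_i · δd_i)²) = √(0.0237 + 0.0210) = 0.211 cm
f = 11.26 cm, so δf/f = 0.211/11.26 = 0.0188.

1.88%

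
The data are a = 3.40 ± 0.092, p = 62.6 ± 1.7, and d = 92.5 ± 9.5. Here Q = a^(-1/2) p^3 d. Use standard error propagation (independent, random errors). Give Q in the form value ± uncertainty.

(1.23 ± 0.162) × 10^7

Since Q is a product/quotient, work with relative uncertainties:
  (−½·δa/a)² = (-0.5×0.0271)² = 0.000183;  (3·δp/p)² = (3×0.0272)² = 0.00664;  (1·δd/d)² = (1×0.103)² = 0.0105
δQ/Q = √(0.0174) = 0.132
Q = 1.23e+07, so δQ = 0.132 × 1.23e+07 = 1.62e+06.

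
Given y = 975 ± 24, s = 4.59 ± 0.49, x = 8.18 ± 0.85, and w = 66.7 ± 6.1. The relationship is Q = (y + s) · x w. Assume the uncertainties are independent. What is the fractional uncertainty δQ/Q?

Let u = y + s = 980. δu = √(δy² + δs²) = √(576 + 0.240) = 24.0, so δu/u = 0.0245.
Q is then a monomial in u, x, w:
δQ/Q = √((δu/u)² + (1·δx/x)² + (1·δw/w)²) = √(0.000601 + 0.0108 + 0.00836) = 0.141

0.141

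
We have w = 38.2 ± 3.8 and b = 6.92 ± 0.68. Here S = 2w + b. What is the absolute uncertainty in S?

7.63

Each term contributes (cᵢ δxᵢ)² to (δS)²:
  (2·δw)² = 57.8;  (δb)² = 0.462
δS = √(58.2) = 7.63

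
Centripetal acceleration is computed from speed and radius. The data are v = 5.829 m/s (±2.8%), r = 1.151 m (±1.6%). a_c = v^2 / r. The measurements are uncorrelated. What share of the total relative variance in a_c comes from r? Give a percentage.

7.55%

(δa_c/a_c)² = (2·δv/v)² + (-1·δr/r)²
  v term: (2×0.0280)² = 0.00314
  r term: (-1×0.0160)² = 0.000256
Total = 0.00339. Share from r = 0.000256/0.00339 = 0.0755.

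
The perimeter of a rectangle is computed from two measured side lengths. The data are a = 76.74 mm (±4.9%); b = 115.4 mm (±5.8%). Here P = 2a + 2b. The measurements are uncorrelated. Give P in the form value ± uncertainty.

384.3 ± 15.4 mm

For a sum/difference, combine absolute errors in quadrature:
  (2·δa)² = 56.6;  (2·δb)² = 179
δP = √(236) = 15.4 mm
P = 384.3 mm.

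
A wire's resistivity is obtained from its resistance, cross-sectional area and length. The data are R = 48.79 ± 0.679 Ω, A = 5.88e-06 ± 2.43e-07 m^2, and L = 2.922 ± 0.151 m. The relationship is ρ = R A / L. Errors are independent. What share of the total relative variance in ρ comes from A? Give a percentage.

37.4%

(δρ/ρ)² = (1·δR/R)² + (1·δA/A)² + (-1·δL/L)²
  R term: (1×0.0139)² = 0.000194
  A term: (1×0.0413)² = 0.00171
  L term: (-1×0.0517)² = 0.00267
Total = 0.00457. Share from A = 0.00171/0.00457 = 0.374.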